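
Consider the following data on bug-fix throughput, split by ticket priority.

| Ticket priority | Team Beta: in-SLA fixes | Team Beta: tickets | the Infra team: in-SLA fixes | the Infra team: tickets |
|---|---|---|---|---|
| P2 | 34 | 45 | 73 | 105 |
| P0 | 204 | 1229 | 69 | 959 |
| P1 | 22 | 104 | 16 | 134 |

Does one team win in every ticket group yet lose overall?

P2: Team Beta 34/45 = 75.6%, the Infra team 73/105 = 69.5% → Team Beta
P0: Team Beta 204/1229 = 16.6%, the Infra team 69/959 = 7.2% → Team Beta
P1: Team Beta 22/104 = 21.2%, the Infra team 16/134 = 11.9% → Team Beta
Overall: Team Beta 260/1378 = 18.9%, the Infra team 158/1198 = 13.2% → Team Beta
Team Beta wins overall and in every ticket group — no reversal.

No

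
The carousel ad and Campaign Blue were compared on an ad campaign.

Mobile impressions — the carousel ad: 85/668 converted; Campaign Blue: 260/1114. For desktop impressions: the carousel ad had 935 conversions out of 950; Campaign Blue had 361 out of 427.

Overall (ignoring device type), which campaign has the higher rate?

the carousel ad

Mobile: the carousel ad 85/668 = 12.7%, Campaign Blue 260/1114 = 23.3% → Campaign Blue
Desktop: the carousel ad 935/950 = 98.4%, Campaign Blue 361/427 = 84.5% → the carousel ad
Overall: the carousel ad 1020/1618 = 63.0%, Campaign Blue 621/1541 = 40.3% → the carousel ad
(Neither sweeps every device group, but the carousel ad has the higher pooled rate.)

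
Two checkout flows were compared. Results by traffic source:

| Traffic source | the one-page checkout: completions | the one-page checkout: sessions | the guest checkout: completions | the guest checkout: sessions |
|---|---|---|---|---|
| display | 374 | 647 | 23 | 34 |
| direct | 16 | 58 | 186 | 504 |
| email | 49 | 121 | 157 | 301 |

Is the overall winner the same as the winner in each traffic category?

No

Display: the one-page checkout 374/647 = 57.8%, the guest checkout 23/34 = 67.6% → the guest checkout
Direct: the one-page checkout 16/58 = 27.6%, the guest checkout 186/504 = 36.9% → the guest checkout
Email: the one-page checkout 49/121 = 40.5%, the guest checkout 157/301 = 52.2% → the guest checkout
Overall: the one-page checkout 439/826 = 53.1%, the guest checkout 366/839 = 43.6% → the one-page checkout
The guest checkout wins each traffic group but the one-page checkout wins overall — the comparison reverses. The guest checkout's sessions skew toward direct, which has a lower base rate.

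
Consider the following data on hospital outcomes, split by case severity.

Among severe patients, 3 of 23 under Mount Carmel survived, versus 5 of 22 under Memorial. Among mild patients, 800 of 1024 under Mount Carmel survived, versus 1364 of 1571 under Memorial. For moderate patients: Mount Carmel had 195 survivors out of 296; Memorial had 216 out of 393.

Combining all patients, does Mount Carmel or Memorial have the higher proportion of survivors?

Severe: Mount Carmel 3/23 = 13.0%, Memorial 5/22 = 22.7% → Memorial
Mild: Mount Carmel 800/1024 = 78.1%, Memorial 1364/1571 = 86.8% → Memorial
Moderate: Mount Carmel 195/296 = 65.9%, Memorial 216/393 = 55.0% → Mount Carmel
Overall: Mount Carmel 998/1343 = 74.3%, Memorial 1585/1986 = 79.8% → Memorial
(Neither sweeps every case group, but Memorial has the higher pooled rate.)

Memorial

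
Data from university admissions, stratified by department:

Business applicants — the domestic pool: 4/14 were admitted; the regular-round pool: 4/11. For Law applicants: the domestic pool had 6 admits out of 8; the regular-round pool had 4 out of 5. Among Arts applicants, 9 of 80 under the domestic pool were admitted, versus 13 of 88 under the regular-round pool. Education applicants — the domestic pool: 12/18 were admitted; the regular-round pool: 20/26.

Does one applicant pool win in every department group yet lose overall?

No

Business: the domestic pool 4/14 = 28.6%, the regular-round pool 4/11 = 36.4% → the regular-round pool
Law: the domestic pool 6/8 = 75.0%, the regular-round pool 4/5 = 80.0% → the regular-round pool
Arts: the domestic pool 9/80 = 11.2%, the regular-round pool 13/88 = 14.8% → the regular-round pool
Education: the domestic pool 12/18 = 66.7%, the regular-round pool 20/26 = 76.9% → the regular-round pool
Overall: the domestic pool 31/120 = 25.8%, the regular-round pool 41/130 = 31.5% → the regular-round pool
The regular-round pool wins overall and in every department group — no reversal.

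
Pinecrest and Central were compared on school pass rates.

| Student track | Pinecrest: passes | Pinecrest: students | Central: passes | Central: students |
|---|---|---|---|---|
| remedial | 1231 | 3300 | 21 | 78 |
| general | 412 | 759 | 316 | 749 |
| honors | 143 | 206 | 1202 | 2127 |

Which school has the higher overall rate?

Central

Remedial: Pinecrest 1231/3300 = 37.3%, Central 21/78 = 26.9% → Pinecrest
General: Pinecrest 412/759 = 54.3%, Central 316/749 = 42.2% → Pinecrest
Honors: Pinecrest 143/206 = 69.4%, Central 1202/2127 = 56.5% → Pinecrest
Overall: Pinecrest 1786/4265 = 41.9%, Central 1539/2954 = 52.1% → Central
(Pinecrest wins every student group but Central wins overall — Pinecrest's students skew toward the low-rate remedial group.)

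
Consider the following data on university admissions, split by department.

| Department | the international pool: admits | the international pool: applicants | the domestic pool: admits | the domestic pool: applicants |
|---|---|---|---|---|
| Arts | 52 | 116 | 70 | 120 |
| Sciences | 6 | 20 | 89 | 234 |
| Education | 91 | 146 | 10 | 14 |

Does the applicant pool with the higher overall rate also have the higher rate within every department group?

Arts: the international pool 52/116 = 44.8%, the domestic pool 70/120 = 58.3% → the domestic pool
Sciences: the international pool 6/20 = 30.0%, the domestic pool 89/234 = 38.0% → the domestic pool
Education: the international pool 91/146 = 62.3%, the domestic pool 10/14 = 71.4% → the domestic pool
Overall: the international pool 149/282 = 52.8%, the domestic pool 169/368 = 45.9% → the international pool
The domestic pool wins each department group but the international pool wins overall — the comparison reverses. The domestic pool's applicants skew toward Sciences, which has a lower base rate.

No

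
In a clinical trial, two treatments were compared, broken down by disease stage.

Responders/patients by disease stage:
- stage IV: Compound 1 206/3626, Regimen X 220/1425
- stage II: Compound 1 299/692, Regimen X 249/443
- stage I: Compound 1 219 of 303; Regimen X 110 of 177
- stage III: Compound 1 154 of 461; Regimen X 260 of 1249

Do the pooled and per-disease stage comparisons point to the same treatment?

Stage IV: Compound 1 206/3626 = 5.7%, Regimen X 220/1425 = 15.4% → Regimen X
Stage II: Compound 1 299/692 = 43.2%, Regimen X 249/443 = 56.2% → Regimen X
Stage I: Compound 1 219/303 = 72.3%, Regimen X 110/177 = 62.1% → Compound 1
Stage III: Compound 1 154/461 = 33.4%, Regimen X 260/1249 = 20.8% → Compound 1
Overall: Compound 1 878/5082 = 17.3%, Regimen X 839/3294 = 25.5% → Regimen X
Neither sweeps: Compound 1 wins 2 of 4 groups, Regimen X wins 2. Regimen X wins overall but not every group — no Simpson reversal.

No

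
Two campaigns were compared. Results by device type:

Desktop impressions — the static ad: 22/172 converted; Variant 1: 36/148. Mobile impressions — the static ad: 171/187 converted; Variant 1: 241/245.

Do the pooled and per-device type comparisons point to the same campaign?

Desktop: the static ad 22/172 = 12.8%, Variant 1 36/148 = 24.3% → Variant 1
Mobile: the static ad 171/187 = 91.4%, Variant 1 241/245 = 98.4% → Variant 1
Overall: the static ad 193/359 = 53.8%, Variant 1 277/393 = 70.5% → Variant 1
Variant 1 wins overall and in every device group — no reversal.

Yes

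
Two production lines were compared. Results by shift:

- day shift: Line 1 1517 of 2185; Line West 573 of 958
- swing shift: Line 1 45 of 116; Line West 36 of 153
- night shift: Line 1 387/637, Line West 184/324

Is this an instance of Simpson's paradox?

No

Day shift: Line 1 1517/2185 = 69.4%, Line West 573/958 = 59.8% → Line 1
Swing shift: Line 1 45/116 = 38.8%, Line West 36/153 = 23.5% → Line 1
Night shift: Line 1 387/637 = 60.8%, Line West 184/324 = 56.8% → Line 1
Overall: Line 1 1949/2938 = 66.3%, Line West 793/1435 = 55.3% → Line 1
Line 1 wins overall and in every shift group — no reversal.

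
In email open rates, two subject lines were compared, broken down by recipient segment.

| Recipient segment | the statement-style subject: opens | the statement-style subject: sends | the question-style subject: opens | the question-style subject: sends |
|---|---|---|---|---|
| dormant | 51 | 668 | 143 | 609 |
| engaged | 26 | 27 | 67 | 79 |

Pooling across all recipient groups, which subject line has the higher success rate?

the question-style subject

Dormant: the statement-style subject 51/668 = 7.6%, the question-style subject 143/609 = 23.5% → the question-style subject
Engaged: the statement-style subject 26/27 = 96.3%, the question-style subject 67/79 = 84.8% → the statement-style subject
Overall: the statement-style subject 77/695 = 11.1%, the question-style subject 210/688 = 30.5% → the question-style subject
(Neither sweeps every recipient group, but the question-style subject has the higher pooled rate.)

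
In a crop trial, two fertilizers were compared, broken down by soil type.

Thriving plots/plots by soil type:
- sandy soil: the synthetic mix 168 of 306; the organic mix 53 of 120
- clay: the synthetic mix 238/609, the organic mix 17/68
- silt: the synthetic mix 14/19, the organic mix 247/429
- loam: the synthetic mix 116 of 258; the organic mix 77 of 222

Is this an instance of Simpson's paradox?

Yes

Sandy soil: the synthetic mix 168/306 = 54.9%, the organic mix 53/120 = 44.2% → the synthetic mix
Clay: the synthetic mix 238/609 = 39.1%, the organic mix 17/68 = 25.0% → the synthetic mix
Silt: the synthetic mix 14/19 = 73.7%, the organic mix 247/429 = 57.6% → the synthetic mix
Loam: the synthetic mix 116/258 = 45.0%, the organic mix 77/222 = 34.7% → the synthetic mix
Overall: the synthetic mix 536/1192 = 45.0%, the organic mix 394/839 = 47.0% → the organic mix
The synthetic mix wins each soil group but the organic mix wins overall — the comparison reverses. The synthetic mix's plots skew toward clay, which has a lower base rate.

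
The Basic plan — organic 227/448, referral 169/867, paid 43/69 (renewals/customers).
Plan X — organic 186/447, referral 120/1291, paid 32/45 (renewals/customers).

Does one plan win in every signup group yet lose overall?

No

Organic: the Basic plan 227/448 = 50.7%, Plan X 186/447 = 41.6% → the Basic plan
Referral: the Basic plan 169/867 = 19.5%, Plan X 120/1291 = 9.3% → the Basic plan
Paid: the Basic plan 43/69 = 62.3%, Plan X 32/45 = 71.1% → Plan X
Overall: the Basic plan 439/1384 = 31.7%, Plan X 338/1783 = 19.0% → the Basic plan
Neither sweeps: the Basic plan wins 2 of 3 groups, Plan X wins 1. The Basic plan wins overall but not every group — no Simpson reversal.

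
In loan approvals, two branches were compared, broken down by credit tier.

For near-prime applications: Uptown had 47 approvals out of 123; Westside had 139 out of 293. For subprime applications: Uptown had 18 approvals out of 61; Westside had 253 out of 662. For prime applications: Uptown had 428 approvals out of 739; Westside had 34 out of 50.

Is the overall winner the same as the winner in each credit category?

No

Near-prime: Uptown 47/123 = 38.2%, Westside 139/293 = 47.4% → Westside
Subprime: Uptown 18/61 = 29.5%, Westside 253/662 = 38.2% → Westside
Prime: Uptown 428/739 = 57.9%, Westside 34/50 = 68.0% → Westside
Overall: Uptown 493/923 = 53.4%, Westside 426/1005 = 42.4% → Uptown
Westside wins each credit group but Uptown wins overall — the comparison reverses. Westside's applications skew toward subprime, which has a lower base rate.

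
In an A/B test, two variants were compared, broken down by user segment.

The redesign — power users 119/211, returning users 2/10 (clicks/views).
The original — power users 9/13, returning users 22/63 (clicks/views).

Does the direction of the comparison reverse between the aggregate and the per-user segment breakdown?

Yes

Power users: the redesign 119/211 = 56.4%, the original 9/13 = 69.2% → the original
Returning users: the redesign 2/10 = 20.0%, the original 22/63 = 34.9% → the original
Overall: the redesign 121/221 = 54.8%, the original 31/76 = 40.8% → the redesign
The original wins each user group but the redesign wins overall — the comparison reverses. The original's views skew toward returning users, which has a lower base rate.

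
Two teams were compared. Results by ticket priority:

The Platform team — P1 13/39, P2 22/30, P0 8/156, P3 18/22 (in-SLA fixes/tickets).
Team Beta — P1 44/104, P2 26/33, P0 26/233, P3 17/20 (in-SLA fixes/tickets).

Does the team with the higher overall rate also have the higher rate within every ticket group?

Yes

P1: the Platform team 13/39 = 33.3%, Team Beta 44/104 = 42.3% → Team Beta
P2: the Platform team 22/30 = 73.3%, Team Beta 26/33 = 78.8% → Team Beta
P0: the Platform team 8/156 = 5.1%, Team Beta 26/233 = 11.2% → Team Beta
P3: the Platform team 18/22 = 81.8%, Team Beta 17/20 = 85.0% → Team Beta
Overall: the Platform team 61/247 = 24.7%, Team Beta 113/390 = 29.0% → Team Beta
Team Beta wins overall and in every ticket group — no reversal.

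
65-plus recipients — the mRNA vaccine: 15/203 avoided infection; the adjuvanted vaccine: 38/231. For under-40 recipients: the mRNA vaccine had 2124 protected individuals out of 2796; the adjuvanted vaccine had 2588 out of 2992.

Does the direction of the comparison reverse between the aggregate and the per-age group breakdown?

No

65-plus: the mRNA vaccine 15/203 = 7.4%, the adjuvanted vaccine 38/231 = 16.5% → the adjuvanted vaccine
Under-40: the mRNA vaccine 2124/2796 = 76.0%, the adjuvanted vaccine 2588/2992 = 86.5% → the adjuvanted vaccine
Overall: the mRNA vaccine 2139/2999 = 71.3%, the adjuvanted vaccine 2626/3223 = 81.5% → the adjuvanted vaccine
The adjuvanted vaccine wins overall and in every age group — no reversal.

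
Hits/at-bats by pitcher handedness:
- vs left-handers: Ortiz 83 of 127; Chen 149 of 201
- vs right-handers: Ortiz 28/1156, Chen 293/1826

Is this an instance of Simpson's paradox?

Vs left-handers: Ortiz 83/127 = 65.4%, Chen 149/201 = 74.1% → Chen
Vs right-handers: Ortiz 28/1156 = 2.4%, Chen 293/1826 = 16.0% → Chen
Overall: Ortiz 111/1283 = 8.7%, Chen 442/2027 = 21.8% → Chen
Chen wins overall and in every pitcher group — no reversal.

No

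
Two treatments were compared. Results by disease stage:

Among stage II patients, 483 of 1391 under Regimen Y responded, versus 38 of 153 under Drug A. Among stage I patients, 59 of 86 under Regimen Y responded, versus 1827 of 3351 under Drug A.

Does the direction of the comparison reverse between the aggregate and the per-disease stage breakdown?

Yes

Stage II: Regimen Y 483/1391 = 34.7%, Drug A 38/153 = 24.8% → Regimen Y
Stage I: Regimen Y 59/86 = 68.6%, Drug A 1827/3351 = 54.5% → Regimen Y
Overall: Regimen Y 542/1477 = 36.7%, Drug A 1865/3504 = 53.2% → Drug A
Regimen Y wins each disease group but Drug A wins overall — the comparison reverses. Regimen Y's patients skew toward stage II, which has a lower base rate.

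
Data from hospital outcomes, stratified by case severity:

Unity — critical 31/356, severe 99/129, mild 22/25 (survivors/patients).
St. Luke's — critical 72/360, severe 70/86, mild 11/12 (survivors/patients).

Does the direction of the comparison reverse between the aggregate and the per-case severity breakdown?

Critical: Unity 31/356 = 8.7%, St. Luke's 72/360 = 20.0% → St. Luke's
Severe: Unity 99/129 = 76.7%, St. Luke's 70/86 = 81.4% → St. Luke's
Mild: Unity 22/25 = 88.0%, St. Luke's 11/12 = 91.7% → St. Luke's
Overall: Unity 152/510 = 29.8%, St. Luke's 153/458 = 33.4% → St. Luke's
St. Luke's wins overall and in every case group — no reversal.

No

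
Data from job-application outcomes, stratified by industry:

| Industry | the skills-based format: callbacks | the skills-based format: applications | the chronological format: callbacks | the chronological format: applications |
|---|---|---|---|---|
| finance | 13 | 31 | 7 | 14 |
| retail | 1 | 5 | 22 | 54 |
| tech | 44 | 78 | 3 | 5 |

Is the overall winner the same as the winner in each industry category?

Finance: the skills-based format 13/31 = 41.9%, the chronological format 7/14 = 50.0% → the chronological format
Retail: the skills-based format 1/5 = 20.0%, the chronological format 22/54 = 40.7% → the chronological format
Tech: the skills-based format 44/78 = 56.4%, the chronological format 3/5 = 60.0% → the chronological format
Overall: the skills-based format 58/114 = 50.9%, the chronological format 32/73 = 43.8% → the skills-based format
The chronological format wins each industry group but the skills-based format wins overall — the comparison reverses. The chronological format's applications skew toward retail, which has a lower base rate.

No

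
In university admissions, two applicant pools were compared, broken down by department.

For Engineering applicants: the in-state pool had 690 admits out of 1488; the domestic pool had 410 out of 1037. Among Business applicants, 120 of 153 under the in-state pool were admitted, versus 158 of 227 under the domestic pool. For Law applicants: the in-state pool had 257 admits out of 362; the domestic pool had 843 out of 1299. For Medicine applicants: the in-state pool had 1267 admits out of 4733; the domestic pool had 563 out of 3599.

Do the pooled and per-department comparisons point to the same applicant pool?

Engineering: the in-state pool 690/1488 = 46.4%, the domestic pool 410/1037 = 39.5% → the in-state pool
Business: the in-state pool 120/153 = 78.4%, the domestic pool 158/227 = 69.6% → the in-state pool
Law: the in-state pool 257/362 = 71.0%, the domestic pool 843/1299 = 64.9% → the in-state pool
Medicine: the in-state pool 1267/4733 = 26.8%, the domestic pool 563/3599 = 15.6% → the in-state pool
Overall: the in-state pool 2334/6736 = 34.6%, the domestic pool 1974/6162 = 32.0% → the in-state pool
The in-state pool wins overall and in every department group — no reversal.

Yes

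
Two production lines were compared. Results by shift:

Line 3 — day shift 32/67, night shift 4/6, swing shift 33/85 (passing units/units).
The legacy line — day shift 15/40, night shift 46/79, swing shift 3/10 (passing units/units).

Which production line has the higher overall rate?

the legacy line

Day shift: Line 3 32/67 = 47.8%, the legacy line 15/40 = 37.5% → Line 3
Night shift: Line 3 4/6 = 66.7%, the legacy line 46/79 = 58.2% → Line 3
Swing shift: Line 3 33/85 = 38.8%, the legacy line 3/10 = 30.0% → Line 3
Overall: Line 3 69/158 = 43.7%, the legacy line 64/129 = 49.6% → the legacy line
(Line 3 wins every shift group but the legacy line wins overall — Line 3's units skew toward the low-rate swing shift group.)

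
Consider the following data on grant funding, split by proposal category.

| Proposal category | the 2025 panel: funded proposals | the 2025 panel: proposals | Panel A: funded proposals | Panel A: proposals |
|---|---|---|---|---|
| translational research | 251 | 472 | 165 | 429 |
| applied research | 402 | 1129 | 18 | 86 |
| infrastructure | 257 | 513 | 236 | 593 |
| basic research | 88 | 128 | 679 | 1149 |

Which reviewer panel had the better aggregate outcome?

Translational research: the 2025 panel 251/472 = 53.2%, Panel A 165/429 = 38.5% → the 2025 panel
Applied research: the 2025 panel 402/1129 = 35.6%, Panel A 18/86 = 20.9% → the 2025 panel
Infrastructure: the 2025 panel 257/513 = 50.1%, Panel A 236/593 = 39.8% → the 2025 panel
Basic research: the 2025 panel 88/128 = 68.8%, Panel A 679/1149 = 59.1% → the 2025 panel
Overall: the 2025 panel 998/2242 = 44.5%, Panel A 1098/2257 = 48.6% → Panel A
(The 2025 panel wins every proposal group but Panel A wins overall — the 2025 panel's proposals skew toward the low-rate applied research group.)

Panel A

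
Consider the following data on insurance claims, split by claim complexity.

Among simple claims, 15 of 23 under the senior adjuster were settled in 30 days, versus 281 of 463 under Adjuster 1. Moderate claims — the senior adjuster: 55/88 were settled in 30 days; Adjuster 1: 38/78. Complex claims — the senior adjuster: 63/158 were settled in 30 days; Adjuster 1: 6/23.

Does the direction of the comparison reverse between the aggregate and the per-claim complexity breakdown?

Yes

Simple: the senior adjuster 15/23 = 65.2%, Adjuster 1 281/463 = 60.7% → the senior adjuster
Moderate: the senior adjuster 55/88 = 62.5%, Adjuster 1 38/78 = 48.7% → the senior adjuster
Complex: the senior adjuster 63/158 = 39.9%, Adjuster 1 6/23 = 26.1% → the senior adjuster
Overall: the senior adjuster 133/269 = 49.4%, Adjuster 1 325/564 = 57.6% → Adjuster 1
The senior adjuster wins each claim group but Adjuster 1 wins overall — the comparison reverses. The senior adjuster's claims skew toward complex, which has a lower base rate.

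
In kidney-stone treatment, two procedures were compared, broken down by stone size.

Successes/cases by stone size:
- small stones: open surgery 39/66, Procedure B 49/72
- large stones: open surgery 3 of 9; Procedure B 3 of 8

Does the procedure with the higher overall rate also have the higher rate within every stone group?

Small stones: open surgery 39/66 = 59.1%, Procedure B 49/72 = 68.1% → Procedure B
Large stones: open surgery 3/9 = 33.3%, Procedure B 3/8 = 37.5% → Procedure B
Overall: open surgery 42/75 = 56.0%, Procedure B 52/80 = 65.0% → Procedure B
Procedure B wins overall and in every stone group — no reversal.

Yes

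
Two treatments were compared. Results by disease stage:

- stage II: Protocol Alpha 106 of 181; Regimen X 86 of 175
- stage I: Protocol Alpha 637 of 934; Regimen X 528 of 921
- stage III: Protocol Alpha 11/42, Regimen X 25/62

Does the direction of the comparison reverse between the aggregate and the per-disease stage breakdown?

No

Stage II: Protocol Alpha 106/181 = 58.6%, Regimen X 86/175 = 49.1% → Protocol Alpha
Stage I: Protocol Alpha 637/934 = 68.2%, Regimen X 528/921 = 57.3% → Protocol Alpha
Stage III: Protocol Alpha 11/42 = 26.2%, Regimen X 25/62 = 40.3% → Regimen X
Overall: Protocol Alpha 754/1157 = 65.2%, Regimen X 639/1158 = 55.2% → Protocol Alpha
Neither sweeps: Protocol Alpha wins 2 of 3 groups, Regimen X wins 1. Protocol Alpha wins overall but not every group — no Simpson reversal.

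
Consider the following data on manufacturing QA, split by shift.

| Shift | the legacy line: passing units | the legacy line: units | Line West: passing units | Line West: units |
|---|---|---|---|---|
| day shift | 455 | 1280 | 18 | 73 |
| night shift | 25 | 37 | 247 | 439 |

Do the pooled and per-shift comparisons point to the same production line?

Day shift: the legacy line 455/1280 = 35.5%, Line West 18/73 = 24.7% → the legacy line
Night shift: the legacy line 25/37 = 67.6%, Line West 247/439 = 56.3% → the legacy line
Overall: the legacy line 480/1317 = 36.4%, Line West 265/512 = 51.8% → Line West
The legacy line wins each shift group but Line West wins overall — the comparison reverses. The legacy line's units skew toward day shift, which has a lower base rate.

No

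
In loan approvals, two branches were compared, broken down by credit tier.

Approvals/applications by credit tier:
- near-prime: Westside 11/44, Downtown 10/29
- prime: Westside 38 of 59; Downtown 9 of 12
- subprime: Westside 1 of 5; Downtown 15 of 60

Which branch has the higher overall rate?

Near-prime: Westside 11/44 = 25.0%, Downtown 10/29 = 34.5% → Downtown
Prime: Westside 38/59 = 64.4%, Downtown 9/12 = 75.0% → Downtown
Subprime: Westside 1/5 = 20.0%, Downtown 15/60 = 25.0% → Downtown
Overall: Westside 50/108 = 46.3%, Downtown 34/101 = 33.7% → Westside
(Downtown wins every credit group but Westside wins overall — Downtown's applications skew toward the low-rate subprime group.)

Westside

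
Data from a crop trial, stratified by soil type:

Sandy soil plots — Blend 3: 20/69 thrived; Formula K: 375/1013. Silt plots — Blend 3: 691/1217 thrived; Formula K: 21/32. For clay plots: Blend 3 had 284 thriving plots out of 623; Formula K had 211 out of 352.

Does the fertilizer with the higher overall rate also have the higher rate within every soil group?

No

Sandy soil: Blend 3 20/69 = 29.0%, Formula K 375/1013 = 37.0% → Formula K
Silt: Blend 3 691/1217 = 56.8%, Formula K 21/32 = 65.6% → Formula K
Clay: Blend 3 284/623 = 45.6%, Formula K 211/352 = 59.9% → Formula K
Overall: Blend 3 995/1909 = 52.1%, Formula K 607/1397 = 43.5% → Blend 3
Formula K wins each soil group but Blend 3 wins overall — the comparison reverses. Formula K's plots skew toward sandy soil, which has a lower base rate.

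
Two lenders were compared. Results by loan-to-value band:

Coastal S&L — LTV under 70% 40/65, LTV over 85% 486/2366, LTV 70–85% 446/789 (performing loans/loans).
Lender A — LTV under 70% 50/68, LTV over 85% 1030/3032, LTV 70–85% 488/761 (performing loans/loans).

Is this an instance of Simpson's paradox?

LTV under 70%: Coastal S&L 40/65 = 61.5%, Lender A 50/68 = 73.5% → Lender A
LTV over 85%: Coastal S&L 486/2366 = 20.5%, Lender A 1030/3032 = 34.0% → Lender A
LTV 70–85%: Coastal S&L 446/789 = 56.5%, Lender A 488/761 = 64.1% → Lender A
Overall: Coastal S&L 972/3220 = 30.2%, Lender A 1568/3861 = 40.6% → Lender A
Lender A wins overall and in every loan-to-value group — no reversal.

No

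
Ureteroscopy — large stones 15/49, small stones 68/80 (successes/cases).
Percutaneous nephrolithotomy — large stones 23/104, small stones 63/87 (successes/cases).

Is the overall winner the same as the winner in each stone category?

Large stones: ureteroscopy 15/49 = 30.6%, percutaneous nephrolithotomy 23/104 = 22.1% → ureteroscopy
Small stones: ureteroscopy 68/80 = 85.0%, percutaneous nephrolithotomy 63/87 = 72.4% → ureteroscopy
Overall: ureteroscopy 83/129 = 64.3%, percutaneous nephrolithotomy 86/191 = 45.0% → ureteroscopy
Ureteroscopy wins overall and in every stone group — no reversal.

Yes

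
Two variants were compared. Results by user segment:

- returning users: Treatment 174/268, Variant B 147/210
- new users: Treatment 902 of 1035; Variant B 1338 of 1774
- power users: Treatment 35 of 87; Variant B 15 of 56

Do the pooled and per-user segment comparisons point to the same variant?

Returning users: Treatment 174/268 = 64.9%, Variant B 147/210 = 70.0% → Variant B
New users: Treatment 902/1035 = 87.1%, Variant B 1338/1774 = 75.4% → Treatment
Power users: Treatment 35/87 = 40.2%, Variant B 15/56 = 26.8% → Treatment
Overall: Treatment 1111/1390 = 79.9%, Variant B 1500/2040 = 73.5% → Treatment
Neither sweeps: Treatment wins 2 of 3 groups, Variant B wins 1. Treatment wins overall but not every group — no Simpson reversal.

No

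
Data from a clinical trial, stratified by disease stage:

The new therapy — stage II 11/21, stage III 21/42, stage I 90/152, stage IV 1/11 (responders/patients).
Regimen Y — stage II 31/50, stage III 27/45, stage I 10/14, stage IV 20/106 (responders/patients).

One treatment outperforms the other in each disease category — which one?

Regimen Y

Stage II: the new therapy 11/21 = 52.4%, Regimen Y 31/50 = 62.0% → Regimen Y
Stage III: the new therapy 21/42 = 50.0%, Regimen Y 27/45 = 60.0% → Regimen Y
Stage I: the new therapy 90/152 = 59.2%, Regimen Y 10/14 = 71.4% → Regimen Y
Stage IV: the new therapy 1/11 = 9.1%, Regimen Y 20/106 = 18.9% → Regimen Y
Regimen Y has the higher rate in all 4 groups.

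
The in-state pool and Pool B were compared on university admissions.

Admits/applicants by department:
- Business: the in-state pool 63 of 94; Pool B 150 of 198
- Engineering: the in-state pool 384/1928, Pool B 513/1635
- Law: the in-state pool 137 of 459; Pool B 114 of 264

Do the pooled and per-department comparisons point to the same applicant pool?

Business: the in-state pool 63/94 = 67.0%, Pool B 150/198 = 75.8% → Pool B
Engineering: the in-state pool 384/1928 = 19.9%, Pool B 513/1635 = 31.4% → Pool B
Law: the in-state pool 137/459 = 29.8%, Pool B 114/264 = 43.2% → Pool B
Overall: the in-state pool 584/2481 = 23.5%, Pool B 777/2097 = 37.1% → Pool B
Pool B wins overall and in every department group — no reversal.

Yes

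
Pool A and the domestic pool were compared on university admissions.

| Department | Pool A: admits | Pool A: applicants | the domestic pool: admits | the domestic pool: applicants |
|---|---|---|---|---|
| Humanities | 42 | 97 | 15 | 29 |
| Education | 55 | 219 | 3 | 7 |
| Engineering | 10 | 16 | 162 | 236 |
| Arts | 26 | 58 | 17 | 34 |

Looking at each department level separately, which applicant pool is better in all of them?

Humanities: Pool A 42/97 = 43.3%, the domestic pool 15/29 = 51.7% → the domestic pool
Education: Pool A 55/219 = 25.1%, the domestic pool 3/7 = 42.9% → the domestic pool
Engineering: Pool A 10/16 = 62.5%, the domestic pool 162/236 = 68.6% → the domestic pool
Arts: Pool A 26/58 = 44.8%, the domestic pool 17/34 = 50.0% → the domestic pool
The domestic pool has the higher rate in all 4 groups.

the domestic pool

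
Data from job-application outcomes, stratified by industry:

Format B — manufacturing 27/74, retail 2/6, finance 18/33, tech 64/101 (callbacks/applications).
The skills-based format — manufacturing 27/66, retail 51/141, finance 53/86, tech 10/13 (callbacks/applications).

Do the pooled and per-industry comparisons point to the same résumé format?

No

Manufacturing: Format B 27/74 = 36.5%, the skills-based format 27/66 = 40.9% → the skills-based format
Retail: Format B 2/6 = 33.3%, the skills-based format 51/141 = 36.2% → the skills-based format
Finance: Format B 18/33 = 54.5%, the skills-based format 53/86 = 61.6% → the skills-based format
Tech: Format B 64/101 = 63.4%, the skills-based format 10/13 = 76.9% → the skills-based format
Overall: Format B 111/214 = 51.9%, the skills-based format 141/306 = 46.1% → Format B
The skills-based format wins each industry group but Format B wins overall — the comparison reverses. The skills-based format's applications skew toward retail, which has a lower base rate.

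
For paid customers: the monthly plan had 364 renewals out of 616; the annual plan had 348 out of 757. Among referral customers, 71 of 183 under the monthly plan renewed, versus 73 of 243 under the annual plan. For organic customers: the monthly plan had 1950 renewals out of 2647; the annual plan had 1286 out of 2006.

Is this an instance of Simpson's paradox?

Paid: the monthly plan 364/616 = 59.1%, the annual plan 348/757 = 46.0% → the monthly plan
Referral: the monthly plan 71/183 = 38.8%, the annual plan 73/243 = 30.0% → the monthly plan
Organic: the monthly plan 1950/2647 = 73.7%, the annual plan 1286/2006 = 64.1% → the monthly plan
Overall: the monthly plan 2385/3446 = 69.2%, the annual plan 1707/3006 = 56.8% → the monthly plan
The monthly plan wins overall and in every signup group — no reversal.

No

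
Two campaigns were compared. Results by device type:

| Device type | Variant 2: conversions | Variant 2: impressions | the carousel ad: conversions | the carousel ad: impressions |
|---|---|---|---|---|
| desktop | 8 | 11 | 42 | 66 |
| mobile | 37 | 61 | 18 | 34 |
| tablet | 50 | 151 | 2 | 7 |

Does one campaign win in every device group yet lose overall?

Yes

Desktop: Variant 2 8/11 = 72.7%, the carousel ad 42/66 = 63.6% → Variant 2
Mobile: Variant 2 37/61 = 60.7%, the carousel ad 18/34 = 52.9% → Variant 2
Tablet: Variant 2 50/151 = 33.1%, the carousel ad 2/7 = 28.6% → Variant 2
Overall: Variant 2 95/223 = 42.6%, the carousel ad 62/107 = 57.9% → the carousel ad
Variant 2 wins each device group but the carousel ad wins overall — the comparison reverses. Variant 2's impressions skew toward tablet, which has a lower base rate.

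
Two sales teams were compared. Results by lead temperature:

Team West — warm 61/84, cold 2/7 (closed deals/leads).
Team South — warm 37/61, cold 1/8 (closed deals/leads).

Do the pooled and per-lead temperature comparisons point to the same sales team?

Warm: Team West 61/84 = 72.6%, Team South 37/61 = 60.7% → Team West
Cold: Team West 2/7 = 28.6%, Team South 1/8 = 12.5% → Team West
Overall: Team West 63/91 = 69.2%, Team South 38/69 = 55.1% → Team West
Team West wins overall and in every lead group — no reversal.

Yes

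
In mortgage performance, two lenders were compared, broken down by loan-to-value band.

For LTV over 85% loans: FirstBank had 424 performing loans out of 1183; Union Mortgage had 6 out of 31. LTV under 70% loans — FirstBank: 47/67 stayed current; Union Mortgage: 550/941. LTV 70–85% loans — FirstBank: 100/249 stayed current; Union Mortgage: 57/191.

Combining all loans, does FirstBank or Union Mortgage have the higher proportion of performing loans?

Union Mortgage

LTV over 85%: FirstBank 424/1183 = 35.8%, Union Mortgage 6/31 = 19.4% → FirstBank
LTV under 70%: FirstBank 47/67 = 70.1%, Union Mortgage 550/941 = 58.4% → FirstBank
LTV 70–85%: FirstBank 100/249 = 40.2%, Union Mortgage 57/191 = 29.8% → FirstBank
Overall: FirstBank 571/1499 = 38.1%, Union Mortgage 613/1163 = 52.7% → Union Mortgage
(FirstBank wins every loan-to-value group but Union Mortgage wins overall — FirstBank's loans skew toward the low-rate LTV over 85% group.)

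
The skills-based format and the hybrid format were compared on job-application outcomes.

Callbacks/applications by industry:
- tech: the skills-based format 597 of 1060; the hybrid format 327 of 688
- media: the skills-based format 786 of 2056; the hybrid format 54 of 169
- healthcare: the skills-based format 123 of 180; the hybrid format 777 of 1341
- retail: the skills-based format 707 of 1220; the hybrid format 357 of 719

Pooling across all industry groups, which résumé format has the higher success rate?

the hybrid format

Tech: the skills-based format 597/1060 = 56.3%, the hybrid format 327/688 = 47.5% → the skills-based format
Media: the skills-based format 786/2056 = 38.2%, the hybrid format 54/169 = 32.0% → the skills-based format
Healthcare: the skills-based format 123/180 = 68.3%, the hybrid format 777/1341 = 57.9% → the skills-based format
Retail: the skills-based format 707/1220 = 58.0%, the hybrid format 357/719 = 49.7% → the skills-based format
Overall: the skills-based format 2213/4516 = 49.0%, the hybrid format 1515/2917 = 51.9% → the hybrid format
(The skills-based format wins every industry group but the hybrid format wins overall — the skills-based format's applications skew toward the low-rate media group.)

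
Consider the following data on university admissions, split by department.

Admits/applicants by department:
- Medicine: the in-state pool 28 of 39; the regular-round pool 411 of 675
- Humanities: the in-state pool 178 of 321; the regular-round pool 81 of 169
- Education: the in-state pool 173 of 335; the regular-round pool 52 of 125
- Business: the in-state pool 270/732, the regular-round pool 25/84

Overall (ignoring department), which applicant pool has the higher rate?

the regular-round pool

Medicine: the in-state pool 28/39 = 71.8%, the regular-round pool 411/675 = 60.9% → the in-state pool
Humanities: the in-state pool 178/321 = 55.5%, the regular-round pool 81/169 = 47.9% → the in-state pool
Education: the in-state pool 173/335 = 51.6%, the regular-round pool 52/125 = 41.6% → the in-state pool
Business: the in-state pool 270/732 = 36.9%, the regular-round pool 25/84 = 29.8% → the in-state pool
Overall: the in-state pool 649/1427 = 45.5%, the regular-round pool 569/1053 = 54.0% → the regular-round pool
(The in-state pool wins every department group but the regular-round pool wins overall — the in-state pool's applicants skew toward the low-rate Business group.)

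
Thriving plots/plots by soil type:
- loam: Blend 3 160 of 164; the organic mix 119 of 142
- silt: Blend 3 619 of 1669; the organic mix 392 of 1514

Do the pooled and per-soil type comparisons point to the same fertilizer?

Loam: Blend 3 160/164 = 97.6%, the organic mix 119/142 = 83.8% → Blend 3
Silt: Blend 3 619/1669 = 37.1%, the organic mix 392/1514 = 25.9% → Blend 3
Overall: Blend 3 779/1833 = 42.5%, the organic mix 511/1656 = 30.9% → Blend 3
Blend 3 wins overall and in every soil group — no reversal.

Yes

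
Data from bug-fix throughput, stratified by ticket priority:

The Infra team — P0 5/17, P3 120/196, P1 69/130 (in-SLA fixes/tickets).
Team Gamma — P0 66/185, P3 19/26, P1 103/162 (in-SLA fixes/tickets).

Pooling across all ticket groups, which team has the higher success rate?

P0: the Infra team 5/17 = 29.4%, Team Gamma 66/185 = 35.7% → Team Gamma
P3: the Infra team 120/196 = 61.2%, Team Gamma 19/26 = 73.1% → Team Gamma
P1: the Infra team 69/130 = 53.1%, Team Gamma 103/162 = 63.6% → Team Gamma
Overall: the Infra team 194/343 = 56.6%, Team Gamma 188/373 = 50.4% → the Infra team
(Team Gamma wins every ticket group but the Infra team wins overall — Team Gamma's tickets skew toward the low-rate P0 group.)

the Infra team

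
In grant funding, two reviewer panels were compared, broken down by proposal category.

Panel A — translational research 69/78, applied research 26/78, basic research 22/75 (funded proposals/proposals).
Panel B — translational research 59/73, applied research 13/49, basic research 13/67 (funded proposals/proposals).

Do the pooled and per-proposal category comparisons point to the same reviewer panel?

Translational research: Panel A 69/78 = 88.5%, Panel B 59/73 = 80.8% → Panel A
Applied research: Panel A 26/78 = 33.3%, Panel B 13/49 = 26.5% → Panel A
Basic research: Panel A 22/75 = 29.3%, Panel B 13/67 = 19.4% → Panel A
Overall: Panel A 117/231 = 50.6%, Panel B 85/189 = 45.0% → Panel A
Panel A wins overall and in every proposal group — no reversal.

Yes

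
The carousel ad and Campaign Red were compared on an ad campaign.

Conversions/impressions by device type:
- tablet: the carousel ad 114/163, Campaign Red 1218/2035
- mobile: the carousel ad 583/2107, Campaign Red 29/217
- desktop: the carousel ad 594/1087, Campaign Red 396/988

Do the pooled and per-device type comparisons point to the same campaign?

No

Tablet: the carousel ad 114/163 = 69.9%, Campaign Red 1218/2035 = 59.9% → the carousel ad
Mobile: the carousel ad 583/2107 = 27.7%, Campaign Red 29/217 = 13.4% → the carousel ad
Desktop: the carousel ad 594/1087 = 54.6%, Campaign Red 396/988 = 40.1% → the carousel ad
Overall: the carousel ad 1291/3357 = 38.5%, Campaign Red 1643/3240 = 50.7% → Campaign Red
The carousel ad wins each device group but Campaign Red wins overall — the comparison reverses. The carousel ad's impressions skew toward mobile, which has a lower base rate.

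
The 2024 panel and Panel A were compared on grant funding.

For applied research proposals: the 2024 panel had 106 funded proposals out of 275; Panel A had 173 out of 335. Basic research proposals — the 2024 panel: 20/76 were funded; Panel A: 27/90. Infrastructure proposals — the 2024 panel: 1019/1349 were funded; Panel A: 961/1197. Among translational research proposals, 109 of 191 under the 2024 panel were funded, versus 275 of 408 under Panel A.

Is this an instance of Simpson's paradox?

No

Applied research: the 2024 panel 106/275 = 38.5%, Panel A 173/335 = 51.6% → Panel A
Basic research: the 2024 panel 20/76 = 26.3%, Panel A 27/90 = 30.0% → Panel A
Infrastructure: the 2024 panel 1019/1349 = 75.5%, Panel A 961/1197 = 80.3% → Panel A
Translational research: the 2024 panel 109/191 = 57.1%, Panel A 275/408 = 67.4% → Panel A
Overall: the 2024 panel 1254/1891 = 66.3%, Panel A 1436/2030 = 70.7% → Panel A
Panel A wins overall and in every proposal group — no reversal.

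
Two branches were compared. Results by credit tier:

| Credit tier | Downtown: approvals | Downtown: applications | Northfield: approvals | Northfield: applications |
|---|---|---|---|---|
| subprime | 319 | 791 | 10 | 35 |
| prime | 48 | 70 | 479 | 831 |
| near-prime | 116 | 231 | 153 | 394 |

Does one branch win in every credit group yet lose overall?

Subprime: Downtown 319/791 = 40.3%, Northfield 10/35 = 28.6% → Downtown
Prime: Downtown 48/70 = 68.6%, Northfield 479/831 = 57.6% → Downtown
Near-prime: Downtown 116/231 = 50.2%, Northfield 153/394 = 38.8% → Downtown
Overall: Downtown 483/1092 = 44.2%, Northfield 642/1260 = 51.0% → Northfield
Downtown wins each credit group but Northfield wins overall — the comparison reverses. Downtown's applications skew toward subprime, which has a lower base rate.

Yes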